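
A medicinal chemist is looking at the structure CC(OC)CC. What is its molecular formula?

C5H12O

Walk through each heavy atom and fill implicit hydrogens from standard valence (C 4, N 3, O 2, S 2, halogen 1):
  atom 1: C, bond orders sum to 1 (valence 4) → 3 H
  atom 2: C, bond orders sum to 3 (valence 4) → 1 H
  atom 3: O, bond orders sum to 2 (valence 2) → 0 H
  atom 4: C, bond orders sum to 1 (valence 4) → 3 H
  atom 5: C, bond orders sum to 2 (valence 4) → 2 H
  atom 6: C, bond orders sum to 1 (valence 4) → 3 H
Totals → C:5, H:12, O:1.
In Hill order: C5H12O.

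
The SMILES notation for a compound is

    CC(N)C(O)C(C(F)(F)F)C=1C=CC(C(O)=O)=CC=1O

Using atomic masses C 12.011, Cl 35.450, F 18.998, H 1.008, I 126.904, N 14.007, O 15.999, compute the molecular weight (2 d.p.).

First, the molecular formula is C12H14F3NO4 (counting implicit H from valence).
  C: 12 × 12.011 = 144.132
  F: 3 × 18.998 = 56.994
  H: 14 × 1.008 = 14.112
  N: 1 × 14.007 = 14.007
  O: 4 × 15.999 = 63.996
Sum: 12×12.011 + 3×18.998 + 14×1.008 + 1×14.007 + 4×15.999 = 293.241 → 293.24 g/mol.

293.24 g/mol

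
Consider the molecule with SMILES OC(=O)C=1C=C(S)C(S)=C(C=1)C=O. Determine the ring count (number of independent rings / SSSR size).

In SMILES, each pair of matching ring-closure digits denotes one ring-closing bond; the number of such bonds equals the number of independent rings.
Ring-closure bonds here: 1.

1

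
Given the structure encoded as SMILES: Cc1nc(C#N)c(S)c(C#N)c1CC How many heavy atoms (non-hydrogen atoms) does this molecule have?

Every atom symbol written in the SMILES (organic subset) is one heavy atom; implicit H are not written.
Heavy atoms by element → C:10, N:3, S:1.
Total: 14.

14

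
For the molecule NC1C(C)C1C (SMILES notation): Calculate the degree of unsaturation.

1

Molecular formula: C5H11N.
DoU = (2C + 2 + N − H − X) / 2, where X is the halogen count and O/S are ignored.
    = (2·5 + 2 + 1 − 11 − 0) / 2 = 2 / 2 = 1.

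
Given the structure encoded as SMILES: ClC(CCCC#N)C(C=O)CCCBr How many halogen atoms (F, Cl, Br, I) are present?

2

Halogen atoms appear at heavy-atom positions 1, 14 (1×Br, 1×Cl).
Other groups present: 1 aldehyde, 1 nitrile.
Halogen count: 2.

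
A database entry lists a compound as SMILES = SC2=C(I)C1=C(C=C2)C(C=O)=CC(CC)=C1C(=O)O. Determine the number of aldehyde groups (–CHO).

1

The aldehyde motif appears at heavy-atom position 10 in the SMILES.
Other groups present: 1 carboxylic acid, 1 thiol.
Aldehyde count: 1.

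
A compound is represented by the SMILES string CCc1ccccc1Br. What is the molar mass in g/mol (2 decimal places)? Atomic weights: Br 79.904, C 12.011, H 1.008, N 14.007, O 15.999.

First, the molecular formula is C8H9Br (counting implicit H from valence).
  Br: 1 × 79.904 = 79.904
  C: 8 × 12.011 = 96.088
  H: 9 × 1.008 = 9.072
Sum: 1×79.904 + 8×12.011 + 9×1.008 = 185.064 → 185.06 g/mol.

185.06 g/mol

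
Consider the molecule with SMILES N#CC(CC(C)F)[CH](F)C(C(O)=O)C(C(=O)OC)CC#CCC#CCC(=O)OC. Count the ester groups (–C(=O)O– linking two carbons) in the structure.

2

The ester motif appears at heavy-atom positions 15, 26 in the SMILES.
Other groups present: 2 alkyne, 1 carboxylic acid, 1 nitrile.
Ester count: 2.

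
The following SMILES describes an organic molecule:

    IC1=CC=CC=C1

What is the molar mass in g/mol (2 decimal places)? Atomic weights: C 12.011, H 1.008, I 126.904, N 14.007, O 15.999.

204.01 g/mol

First, the molecular formula is C6H5I (counting implicit H from valence).
  C: 6 × 12.011 = 72.066
  H: 5 × 1.008 = 5.040
  I: 1 × 126.904 = 126.904
Sum: 6×12.011 + 5×1.008 + 1×126.904 = 204.010 → 204.01 g/mol.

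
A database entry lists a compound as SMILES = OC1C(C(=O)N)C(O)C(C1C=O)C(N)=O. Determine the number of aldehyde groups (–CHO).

The aldehyde motif appears at heavy-atom position 11 in the SMILES.
Other groups present: 2 amide, 2 hydroxyl.
Aldehyde count: 1.

1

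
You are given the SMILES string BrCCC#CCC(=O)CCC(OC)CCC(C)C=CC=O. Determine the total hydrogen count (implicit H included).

Walk through each heavy atom and fill implicit hydrogens from standard valence (C 4, N 3, O 2, S 2, halogen 1):
  atom 1: Br (halogen, monovalent) → 0 H
  atom 2: C, bond orders sum to 2 (valence 4) → 2 H
  atom 3: C, bond orders sum to 2 (valence 4) → 2 H
  atom 4: C, bond orders sum to 4 (valence 4) → 0 H
  atom 5: C, bond orders sum to 4 (valence 4) → 0 H
  atom 6: C, bond orders sum to 2 (valence 4) → 2 H
  atom 7: C, bond orders sum to 4 (valence 4) → 0 H
  atom 8: O, bond orders sum to 2 (valence 2) → 0 H
  atom 9: C, bond orders sum to 2 (valence 4) → 2 H
  atom 10: C, bond orders sum to 2 (valence 4) → 2 H
  atom 11: C, bond orders sum to 3 (valence 4) → 1 H
  atom 12: O, bond orders sum to 2 (valence 2) → 0 H
  atom 13: C, bond orders sum to 1 (valence 4) → 3 H
  atom 14: C, bond orders sum to 2 (valence 4) → 2 H
  atom 15: C, bond orders sum to 2 (valence 4) → 2 H
  atom 16: C, bond orders sum to 3 (valence 4) → 1 H
  atom 17: C, bond orders sum to 1 (valence 4) → 3 H
  atom 18: C, bond orders sum to 3 (valence 4) → 1 H
  atom 19: C, bond orders sum to 3 (valence 4) → 1 H
  atom 20: C, bond orders sum to 3 (valence 4) → 1 H
  atom 21: O, bond orders sum to 2 (valence 2) → 0 H
Total hydrogens: 25.

25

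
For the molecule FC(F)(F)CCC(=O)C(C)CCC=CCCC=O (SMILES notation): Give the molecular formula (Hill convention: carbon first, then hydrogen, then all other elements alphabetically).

C13H19F3O2

Walk through each heavy atom and fill implicit hydrogens from standard valence (C 4, N 3, O 2, S 2, halogen 1):
  atom 1: F (halogen, monovalent) → 0 H
  atom 2: C, bond orders sum to 4 (valence 4) → 0 H
  atom 3: F (halogen, monovalent) → 0 H
  atom 4: F (halogen, monovalent) → 0 H
  atom 5: C, bond orders sum to 2 (valence 4) → 2 H
  atom 6: C, bond orders sum to 2 (valence 4) → 2 H
  atom 7: C, bond orders sum to 4 (valence 4) → 0 H
  atom 8: O, bond orders sum to 2 (valence 2) → 0 H
  atom 9: C, bond orders sum to 3 (valence 4) → 1 H
  atom 10: C, bond orders sum to 1 (valence 4) → 3 H
  atom 11: C, bond orders sum to 2 (valence 4) → 2 H
  atom 12: C, bond orders sum to 2 (valence 4) → 2 H
  atom 13: C, bond orders sum to 3 (valence 4) → 1 H
  atom 14: C, bond orders sum to 3 (valence 4) → 1 H
  atom 15: C, bond orders sum to 2 (valence 4) → 2 H
  atom 16: C, bond orders sum to 2 (valence 4) → 2 H
  atom 17: C, bond orders sum to 3 (valence 4) → 1 H
  atom 18: O, bond orders sum to 2 (valence 2) → 0 H
Totals → C:13, H:19, F:3, O:2.
In Hill order: C13H19F3O2.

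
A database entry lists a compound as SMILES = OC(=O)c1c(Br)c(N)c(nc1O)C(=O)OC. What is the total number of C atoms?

8

Count every carbon token in the SMILES (each C, including those in ring-closure positions and inside branches).
Carbon count: 8.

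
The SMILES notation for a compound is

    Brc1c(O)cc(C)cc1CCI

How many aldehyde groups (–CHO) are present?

0

Scan the SMILES for the aldehyde motif — none present.
Groups that are present: 1 hydroxyl.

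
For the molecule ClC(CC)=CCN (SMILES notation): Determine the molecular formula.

C5H10ClN

Walk through each heavy atom and fill implicit hydrogens from standard valence (C 4, N 3, O 2, S 2, halogen 1):
  atom 1: Cl (halogen, monovalent) → 0 H
  atom 2: C, bond orders sum to 4 (valence 4) → 0 H
  atom 3: C, bond orders sum to 2 (valence 4) → 2 H
  atom 4: C, bond orders sum to 1 (valence 4) → 3 H
  atom 5: C, bond orders sum to 3 (valence 4) → 1 H
  atom 6: C, bond orders sum to 2 (valence 4) → 2 H
  atom 7: N, bond orders sum to 1 (valence 3) → 2 H
Totals → C:5, H:10, Cl:1, N:1.
In Hill order: C5H10ClN.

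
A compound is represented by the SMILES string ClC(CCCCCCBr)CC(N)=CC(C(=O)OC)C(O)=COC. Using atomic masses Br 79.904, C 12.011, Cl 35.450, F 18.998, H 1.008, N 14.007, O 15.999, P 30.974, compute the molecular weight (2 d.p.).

First, the molecular formula is C16H27BrClNO4 (counting implicit H from valence).
  Br: 1 × 79.904 = 79.904
  C: 16 × 12.011 = 192.176
  Cl: 1 × 35.450 = 35.450
  H: 27 × 1.008 = 27.216
  N: 1 × 14.007 = 14.007
  O: 4 × 15.999 = 63.996
Sum: 1×79.904 + 16×12.011 + 1×35.450 + 27×1.008 + 1×14.007 + 4×15.999 = 412.749 → 412.75 g/mol.

412.75 g/mol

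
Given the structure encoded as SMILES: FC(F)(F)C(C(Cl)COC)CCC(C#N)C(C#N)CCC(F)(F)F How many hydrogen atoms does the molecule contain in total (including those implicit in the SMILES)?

Walk through each heavy atom and fill implicit hydrogens from standard valence (C 4, N 3, O 2, S 2, halogen 1):
  atom 1: F (halogen, monovalent) → 0 H
  atom 2: C, bond orders sum to 4 (valence 4) → 0 H
  atom 3: F (halogen, monovalent) → 0 H
  atom 4: F (halogen, monovalent) → 0 H
  atom 5: C, bond orders sum to 3 (valence 4) → 1 H
  atom 6: C, bond orders sum to 3 (valence 4) → 1 H
  atom 7: Cl (halogen, monovalent) → 0 H
  atom 8: C, bond orders sum to 2 (valence 4) → 2 H
  atom 9: O, bond orders sum to 2 (valence 2) → 0 H
  atom 10: C, bond orders sum to 1 (valence 4) → 3 H
  atom 11: C, bond orders sum to 2 (valence 4) → 2 H
  atom 12: C, bond orders sum to 2 (valence 4) → 2 H
  atom 13: C, bond orders sum to 3 (valence 4) → 1 H
  atom 14: C, bond orders sum to 4 (valence 4) → 0 H
  atom 15: N, bond orders sum to 3 (valence 3) → 0 H
  atom 16: C, bond orders sum to 3 (valence 4) → 1 H
  atom 17: C, bond orders sum to 4 (valence 4) → 0 H
  atom 18: N, bond orders sum to 3 (valence 3) → 0 H
  atom 19: C, bond orders sum to 2 (valence 4) → 2 H
  atom 20: C, bond orders sum to 2 (valence 4) → 2 H
  atom 21: C, bond orders sum to 4 (valence 4) → 0 H
  atom 22: F (halogen, monovalent) → 0 H
  atom 23: F (halogen, monovalent) → 0 H
  atom 24: F (halogen, monovalent) → 0 H
Total hydrogens: 17.

17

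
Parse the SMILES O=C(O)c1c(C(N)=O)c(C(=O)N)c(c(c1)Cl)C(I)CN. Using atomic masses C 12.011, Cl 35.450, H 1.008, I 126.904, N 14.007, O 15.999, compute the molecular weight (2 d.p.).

411.58 g/mol

First, the molecular formula is C11H11ClIN3O4 (counting implicit H from valence).
  C: 11 × 12.011 = 132.121
  Cl: 1 × 35.450 = 35.450
  H: 11 × 1.008 = 11.088
  I: 1 × 126.904 = 126.904
  N: 3 × 14.007 = 42.021
  O: 4 × 15.999 = 63.996
Sum: 11×12.011 + 1×35.450 + 11×1.008 + 1×126.904 + 3×14.007 + 4×15.999 = 411.580 → 411.58 g/mol.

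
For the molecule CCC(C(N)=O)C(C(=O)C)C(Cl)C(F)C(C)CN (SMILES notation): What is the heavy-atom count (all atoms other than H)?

Every atom symbol written in the SMILES (organic subset) is one heavy atom; implicit H are not written.
Heavy atoms by element → C:12, Cl:1, F:1, N:2, O:2.
Total: 18.

18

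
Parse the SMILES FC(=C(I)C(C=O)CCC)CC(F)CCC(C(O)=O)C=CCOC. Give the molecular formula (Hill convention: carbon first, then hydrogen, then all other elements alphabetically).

Walk through each heavy atom and fill implicit hydrogens from standard valence (C 4, N 3, O 2, S 2, halogen 1):
  atom 1: F (halogen, monovalent) → 0 H
  atom 2: C, bond orders sum to 4 (valence 4) → 0 H
  atom 3: C, bond orders sum to 4 (valence 4) → 0 H
  atom 4: I (halogen, monovalent) → 0 H
  atom 5: C, bond orders sum to 3 (valence 4) → 1 H
  atom 6: C, bond orders sum to 3 (valence 4) → 1 H
  atom 7: O, bond orders sum to 2 (valence 2) → 0 H
  atom 8: C, bond orders sum to 2 (valence 4) → 2 H
  atom 9: C, bond orders sum to 2 (valence 4) → 2 H
  atom 10: C, bond orders sum to 1 (valence 4) → 3 H
  atom 11: C, bond orders sum to 2 (valence 4) → 2 H
  atom 12: C, bond orders sum to 3 (valence 4) → 1 H
  atom 13: F (halogen, monovalent) → 0 H
  atom 14: C, bond orders sum to 2 (valence 4) → 2 H
  atom 15: C, bond orders sum to 2 (valence 4) → 2 H
  atom 16: C, bond orders sum to 3 (valence 4) → 1 H
  atom 17: C, bond orders sum to 4 (valence 4) → 0 H
  atom 18: O, bond orders sum to 1 (valence 2) → 1 H
  atom 19: O, bond orders sum to 2 (valence 2) → 0 H
  atom 20: C, bond orders sum to 3 (valence 4) → 1 H
  atom 21: C, bond orders sum to 3 (valence 4) → 1 H
  atom 22: C, bond orders sum to 2 (valence 4) → 2 H
  atom 23: O, bond orders sum to 2 (valence 2) → 0 H
  atom 24: C, bond orders sum to 1 (valence 4) → 3 H
Totals → C:17, H:25, F:2, I:1, O:4.

C17H25F2IO4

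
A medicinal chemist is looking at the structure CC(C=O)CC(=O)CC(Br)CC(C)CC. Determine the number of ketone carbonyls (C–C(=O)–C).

1

The ketone motif appears at heavy-atom position 6 in the SMILES.
Other groups present: 1 aldehyde.
Ketone count: 1.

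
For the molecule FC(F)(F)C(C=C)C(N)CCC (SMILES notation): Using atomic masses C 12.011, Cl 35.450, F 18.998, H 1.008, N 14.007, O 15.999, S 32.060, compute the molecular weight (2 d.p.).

First, the molecular formula is C8H14F3N (counting implicit H from valence).
  C: 8 × 12.011 = 96.088
  F: 3 × 18.998 = 56.994
  H: 14 × 1.008 = 14.112
  N: 1 × 14.007 = 14.007
Sum: 8×12.011 + 3×18.998 + 14×1.008 + 1×14.007 = 181.201 → 181.20 g/mol.

181.20 g/mol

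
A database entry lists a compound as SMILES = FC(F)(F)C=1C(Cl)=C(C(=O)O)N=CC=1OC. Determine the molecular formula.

Walk through each heavy atom and fill implicit hydrogens from standard valence (C 4, N 3, O 2, S 2, halogen 1):
  atom 1: F (halogen, monovalent) → 0 H
  atom 2: C, bond orders sum to 4 (valence 4) → 0 H
  atom 3: F (halogen, monovalent) → 0 H
  atom 4: F (halogen, monovalent) → 0 H
  atom 5: C, bond orders sum to 4 (valence 4) → 0 H
  atom 6: C, bond orders sum to 4 (valence 4) → 0 H
  atom 7: Cl (halogen, monovalent) → 0 H
  atom 8: C, bond orders sum to 4 (valence 4) → 0 H
  atom 9: C, bond orders sum to 4 (valence 4) → 0 H
  atom 10: O, bond orders sum to 2 (valence 2) → 0 H
  atom 11: O, bond orders sum to 1 (valence 2) → 1 H
  atom 12: N, bond orders sum to 3 (valence 3) → 0 H
  atom 13: C, bond orders sum to 3 (valence 4) → 1 H
  atom 14: C, bond orders sum to 4 (valence 4) → 0 H
  atom 15: O, bond orders sum to 2 (valence 2) → 0 H
  atom 16: C, bond orders sum to 1 (valence 4) → 3 H
Totals → C:8, H:5, Cl:1, F:3, N:1, O:3.

C8H5ClF3NO3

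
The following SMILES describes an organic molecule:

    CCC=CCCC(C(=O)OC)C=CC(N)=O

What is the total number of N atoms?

Scan the SMILES for N atoms (remember two-letter symbols like Cl and Br are single atoms).
Nitrogen count: 1.

1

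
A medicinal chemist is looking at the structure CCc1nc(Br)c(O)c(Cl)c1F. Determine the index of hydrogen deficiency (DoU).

4

Molecular formula: C7H6BrClFNO.
DoU = (2C + 2 + N − H − X) / 2, where X is the halogen count and O/S are ignored.
    = (2·7 + 2 + 1 − 6 − 3) / 2 = 8 / 2 = 4.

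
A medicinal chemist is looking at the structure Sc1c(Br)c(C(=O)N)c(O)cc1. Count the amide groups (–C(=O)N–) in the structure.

The amide motif appears at heavy-atom position 6 in the SMILES.
Other groups present: 1 hydroxyl, 1 thiol.
Amide count: 1.

1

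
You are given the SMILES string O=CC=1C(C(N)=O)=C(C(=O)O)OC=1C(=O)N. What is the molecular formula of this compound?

Walk through each heavy atom and fill implicit hydrogens from standard valence (C 4, N 3, O 2, S 2, halogen 1):
  atom 1: O, bond orders sum to 2 (valence 2) → 0 H
  atom 2: C, bond orders sum to 3 (valence 4) → 1 H
  atom 3: C, bond orders sum to 4 (valence 4) → 0 H
  atom 4: C, bond orders sum to 4 (valence 4) → 0 H
  atom 5: C, bond orders sum to 4 (valence 4) → 0 H
  atom 6: N, bond orders sum to 1 (valence 3) → 2 H
  atom 7: O, bond orders sum to 2 (valence 2) → 0 H
  atom 8: C, bond orders sum to 4 (valence 4) → 0 H
  atom 9: C, bond orders sum to 4 (valence 4) → 0 H
  atom 10: O, bond orders sum to 2 (valence 2) → 0 H
  atom 11: O, bond orders sum to 1 (valence 2) → 1 H
  atom 12: O, bond orders sum to 2 (valence 2) → 0 H
  atom 13: C, bond orders sum to 4 (valence 4) → 0 H
  atom 14: C, bond orders sum to 4 (valence 4) → 0 H
  atom 15: O, bond orders sum to 2 (valence 2) → 0 H
  atom 16: N, bond orders sum to 1 (valence 3) → 2 H
Totals → C:8, H:6, N:2, O:6.
In Hill order: C8H6N2O6.

C8H6N2O6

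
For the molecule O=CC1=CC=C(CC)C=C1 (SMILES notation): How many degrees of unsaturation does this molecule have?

5

Degree of unsaturation = (number of rings) + (number of π bonds).
Ring closures in the SMILES: 1.
π bonds: 4 double bonds (each 1 DoU) → 4 DoU from unsaturation.
Total DoU = 1 + 4 = 5.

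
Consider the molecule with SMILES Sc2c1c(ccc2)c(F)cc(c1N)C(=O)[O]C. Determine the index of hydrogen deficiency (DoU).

Molecular formula: C12H10FNO2S.
DoU = (2C + 2 + N − H − X) / 2, where X is the halogen count and O/S are ignored.
    = (2·12 + 2 + 1 − 10 − 1) / 2 = 16 / 2 = 8.

8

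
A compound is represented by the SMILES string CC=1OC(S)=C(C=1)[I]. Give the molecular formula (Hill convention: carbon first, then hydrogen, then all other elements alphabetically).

C5H5IOS

Walk through each heavy atom and fill implicit hydrogens from standard valence (C 4, N 3, O 2, S 2, halogen 1):
  atom 1: C, bond orders sum to 1 (valence 4) → 3 H
  atom 2: C, bond orders sum to 4 (valence 4) → 0 H
  atom 3: O, bond orders sum to 2 (valence 2) → 0 H
  atom 4: C, bond orders sum to 4 (valence 4) → 0 H
  atom 5: S, bond orders sum to 1 (valence 2) → 1 H
  atom 6: C, bond orders sum to 4 (valence 4) → 0 H
  atom 7: C, bond orders sum to 3 (valence 4) → 1 H
  atom 8: I with explicit H count 0
Totals → C:5, H:5, I:1, O:1, S:1.
In Hill order: C5H5IOS.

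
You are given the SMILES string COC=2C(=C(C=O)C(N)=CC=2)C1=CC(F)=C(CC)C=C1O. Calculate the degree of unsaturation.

9

Degree of unsaturation = (number of rings) + (number of π bonds).
Ring closures in the SMILES: 2.
π bonds: 7 double bonds (each 1 DoU) → 7 DoU from unsaturation.
Total DoU = 2 + 7 = 9.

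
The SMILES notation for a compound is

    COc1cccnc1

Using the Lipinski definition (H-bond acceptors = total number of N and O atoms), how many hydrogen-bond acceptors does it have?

N atoms: 1; O atoms: 1.
Lipinski HBA = 1 + 1 = 2.

2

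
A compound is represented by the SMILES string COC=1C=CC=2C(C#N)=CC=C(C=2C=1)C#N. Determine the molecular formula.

Walk through each heavy atom and fill implicit hydrogens from standard valence (C 4, N 3, O 2, S 2, halogen 1):
  atom 1: C, bond orders sum to 1 (valence 4) → 3 H
  atom 2: O, bond orders sum to 2 (valence 2) → 0 H
  atom 3: C, bond orders sum to 4 (valence 4) → 0 H
  atom 4: C, bond orders sum to 3 (valence 4) → 1 H
  atom 5: C, bond orders sum to 3 (valence 4) → 1 H
  atom 6: C, bond orders sum to 4 (valence 4) → 0 H
  atom 7: C, bond orders sum to 4 (valence 4) → 0 H
  atom 8: C, bond orders sum to 4 (valence 4) → 0 H
  atom 9: N, bond orders sum to 3 (valence 3) → 0 H
  atom 10: C, bond orders sum to 3 (valence 4) → 1 H
  atom 11: C, bond orders sum to 3 (valence 4) → 1 H
  atom 12: C, bond orders sum to 4 (valence 4) → 0 H
  atom 13: C, bond orders sum to 4 (valence 4) → 0 H
  atom 14: C, bond orders sum to 3 (valence 4) → 1 H
  atom 15: C, bond orders sum to 4 (valence 4) → 0 H
  atom 16: N, bond orders sum to 3 (valence 3) → 0 H
Totals → C:13, H:8, N:2, O:1.
In Hill order: C13H8N2O.

C13H8N2O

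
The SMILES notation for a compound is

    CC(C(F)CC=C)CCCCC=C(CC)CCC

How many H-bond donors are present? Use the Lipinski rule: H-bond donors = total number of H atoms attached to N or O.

Donors: find every N or O and count the H atoms it carries.
  (no N or O atoms present)
Lipinski HBD = 0.

0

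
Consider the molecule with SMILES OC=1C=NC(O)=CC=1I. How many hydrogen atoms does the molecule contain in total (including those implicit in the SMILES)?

4

Walk through each heavy atom and fill implicit hydrogens from standard valence (C 4, N 3, O 2, S 2, halogen 1):
  atom 1: O, bond orders sum to 1 (valence 2) → 1 H
  atom 2: C, bond orders sum to 4 (valence 4) → 0 H
  atom 3: C, bond orders sum to 3 (valence 4) → 1 H
  atom 4: N, bond orders sum to 3 (valence 3) → 0 H
  atom 5: C, bond orders sum to 4 (valence 4) → 0 H
  atom 6: O, bond orders sum to 1 (valence 2) → 1 H
  atom 7: C, bond orders sum to 3 (valence 4) → 1 H
  atom 8: C, bond orders sum to 4 (valence 4) → 0 H
  atom 9: I (halogen, monovalent) → 0 H
Total hydrogens: 4.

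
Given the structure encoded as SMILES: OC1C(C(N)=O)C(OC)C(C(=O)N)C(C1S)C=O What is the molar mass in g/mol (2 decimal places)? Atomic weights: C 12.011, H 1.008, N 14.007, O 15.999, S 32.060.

First, the molecular formula is C10H16N2O5S (counting implicit H from valence).
  C: 10 × 12.011 = 120.110
  H: 16 × 1.008 = 16.128
  N: 2 × 14.007 = 28.014
  O: 5 × 15.999 = 79.995
  S: 1 × 32.060 = 32.060
Sum: 10×12.011 + 16×1.008 + 2×14.007 + 5×15.999 + 1×32.060 = 276.307 → 276.31 g/mol.

276.31 g/mol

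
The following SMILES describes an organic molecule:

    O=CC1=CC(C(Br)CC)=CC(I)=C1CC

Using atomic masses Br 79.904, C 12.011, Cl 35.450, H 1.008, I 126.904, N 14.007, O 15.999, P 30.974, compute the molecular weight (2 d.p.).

381.05 g/mol

First, the molecular formula is C12H14BrIO (counting implicit H from valence).
  Br: 1 × 79.904 = 79.904
  C: 12 × 12.011 = 144.132
  H: 14 × 1.008 = 14.112
  I: 1 × 126.904 = 126.904
  O: 1 × 15.999 = 15.999
Sum: 1×79.904 + 12×12.011 + 14×1.008 + 1×126.904 + 1×15.999 = 381.051 → 381.05 g/mol.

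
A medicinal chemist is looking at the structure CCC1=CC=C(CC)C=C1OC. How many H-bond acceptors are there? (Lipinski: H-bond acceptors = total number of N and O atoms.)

N atoms: 0; O atoms: 1.
Lipinski HBA = 0 + 1 = 1.

1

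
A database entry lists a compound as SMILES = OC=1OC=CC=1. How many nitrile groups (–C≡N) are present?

0

Scan the SMILES for the nitrile motif — none present.
Groups that are present: 1 hydroxyl.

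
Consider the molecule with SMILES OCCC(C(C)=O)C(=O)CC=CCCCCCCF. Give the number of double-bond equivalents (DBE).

3

Molecular formula: C15H25FO3.
DoU = (2C + 2 + N − H − X) / 2, where X is the halogen count and O/S are ignored.
    = (2·15 + 2 + 0 − 25 − 1) / 2 = 6 / 2 = 3.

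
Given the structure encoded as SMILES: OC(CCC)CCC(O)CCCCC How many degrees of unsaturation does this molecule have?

0

Molecular formula: C12H26O2.
DoU = (2C + 2 + N − H − X) / 2, where X is the halogen count and O/S are ignored.
    = (2·12 + 2 + 0 − 26 − 0) / 2 = 0 / 2 = 0.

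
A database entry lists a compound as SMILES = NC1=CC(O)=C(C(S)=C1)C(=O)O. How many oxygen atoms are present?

Scan the SMILES for O atoms (remember two-letter symbols like Cl and Br are single atoms).
Oxygen count: 3.

3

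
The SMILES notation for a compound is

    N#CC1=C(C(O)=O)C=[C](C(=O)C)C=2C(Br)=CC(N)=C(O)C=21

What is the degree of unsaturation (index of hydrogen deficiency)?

11

Molecular formula: C14H9BrN2O4.
DoU = (2C + 2 + N − H − X) / 2, where X is the halogen count and O/S are ignored.
    = (2·14 + 2 + 2 − 9 − 1) / 2 = 22 / 2 = 11.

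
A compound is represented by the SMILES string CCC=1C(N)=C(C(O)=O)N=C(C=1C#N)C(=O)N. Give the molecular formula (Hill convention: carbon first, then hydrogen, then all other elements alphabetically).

Walk through each heavy atom and fill implicit hydrogens from standard valence (C 4, N 3, O 2, S 2, halogen 1):
  atom 1: C, bond orders sum to 1 (valence 4) → 3 H
  atom 2: C, bond orders sum to 2 (valence 4) → 2 H
  atom 3: C, bond orders sum to 4 (valence 4) → 0 H
  atom 4: C, bond orders sum to 4 (valence 4) → 0 H
  atom 5: N, bond orders sum to 1 (valence 3) → 2 H
  atom 6: C, bond orders sum to 4 (valence 4) → 0 H
  atom 7: C, bond orders sum to 4 (valence 4) → 0 H
  atom 8: O, bond orders sum to 1 (valence 2) → 1 H
  atom 9: O, bond orders sum to 2 (valence 2) → 0 H
  atom 10: N, bond orders sum to 3 (valence 3) → 0 H
  atom 11: C, bond orders sum to 4 (valence 4) → 0 H
  atom 12: C, bond orders sum to 4 (valence 4) → 0 H
  atom 13: C, bond orders sum to 4 (valence 4) → 0 H
  atom 14: N, bond orders sum to 3 (valence 3) → 0 H
  atom 15: C, bond orders sum to 4 (valence 4) → 0 H
  atom 16: O, bond orders sum to 2 (valence 2) → 0 H
  atom 17: N, bond orders sum to 1 (valence 3) → 2 H
Totals → C:10, H:10, N:4, O:3.
In Hill order: C10H10N4O3.

C10H10N4O3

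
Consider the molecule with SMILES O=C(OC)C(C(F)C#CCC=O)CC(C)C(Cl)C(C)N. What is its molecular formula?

Walk through each heavy atom and fill implicit hydrogens from standard valence (C 4, N 3, O 2, S 2, halogen 1):
  atom 1: O, bond orders sum to 2 (valence 2) → 0 H
  atom 2: C, bond orders sum to 4 (valence 4) → 0 H
  atom 3: O, bond orders sum to 2 (valence 2) → 0 H
  atom 4: C, bond orders sum to 1 (valence 4) → 3 H
  atom 5: C, bond orders sum to 3 (valence 4) → 1 H
  atom 6: C, bond orders sum to 3 (valence 4) → 1 H
  atom 7: F (halogen, monovalent) → 0 H
  atom 8: C, bond orders sum to 4 (valence 4) → 0 H
  atom 9: C, bond orders sum to 4 (valence 4) → 0 H
  atom 10: C, bond orders sum to 2 (valence 4) → 2 H
  atom 11: C, bond orders sum to 3 (valence 4) → 1 H
  atom 12: O, bond orders sum to 2 (valence 2) → 0 H
  atom 13: C, bond orders sum to 2 (valence 4) → 2 H
  atom 14: C, bond orders sum to 3 (valence 4) → 1 H
  atom 15: C, bond orders sum to 1 (valence 4) → 3 H
  atom 16: C, bond orders sum to 3 (valence 4) → 1 H
  atom 17: Cl (halogen, monovalent) → 0 H
  atom 18: C, bond orders sum to 3 (valence 4) → 1 H
  atom 19: C, bond orders sum to 1 (valence 4) → 3 H
  atom 20: N, bond orders sum to 1 (valence 3) → 2 H
Totals → C:14, H:21, Cl:1, F:1, N:1, O:3.
In Hill order: C14H21ClFNO3.

C14H21ClFNO3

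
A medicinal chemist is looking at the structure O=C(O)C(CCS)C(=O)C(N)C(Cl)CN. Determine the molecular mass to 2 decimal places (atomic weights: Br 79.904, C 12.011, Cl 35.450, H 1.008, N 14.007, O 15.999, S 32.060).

254.73 g/mol

First, the molecular formula is C8H15ClN2O3S (counting implicit H from valence).
  C: 8 × 12.011 = 96.088
  Cl: 1 × 35.450 = 35.450
  H: 15 × 1.008 = 15.120
  N: 2 × 14.007 = 28.014
  O: 3 × 15.999 = 47.997
  S: 1 × 32.060 = 32.060
Sum: 8×12.011 + 1×35.450 + 15×1.008 + 2×14.007 + 3×15.999 + 1×32.060 = 254.729 → 254.73 g/mol.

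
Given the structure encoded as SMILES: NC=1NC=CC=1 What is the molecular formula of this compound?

C4H6N2

Walk through each heavy atom and fill implicit hydrogens from standard valence (C 4, N 3, O 2, S 2, halogen 1):
  atom 1: N, bond orders sum to 1 (valence 3) → 2 H
  atom 2: C, bond orders sum to 4 (valence 4) → 0 H
  atom 3: N, bond orders sum to 2 (valence 3) → 1 H
  atom 4: C, bond orders sum to 3 (valence 4) → 1 H
  atom 5: C, bond orders sum to 3 (valence 4) → 1 H
  atom 6: C, bond orders sum to 3 (valence 4) → 1 H
Totals → C:4, H:6, N:2.
In Hill order: C4H6N2.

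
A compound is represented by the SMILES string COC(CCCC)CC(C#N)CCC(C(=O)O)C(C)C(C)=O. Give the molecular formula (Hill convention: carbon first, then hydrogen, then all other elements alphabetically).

C17H29NO4

Walk through each heavy atom and fill implicit hydrogens from standard valence (C 4, N 3, O 2, S 2, halogen 1):
  atom 1: C, bond orders sum to 1 (valence 4) → 3 H
  atom 2: O, bond orders sum to 2 (valence 2) → 0 H
  atom 3: C, bond orders sum to 3 (valence 4) → 1 H
  atom 4: C, bond orders sum to 2 (valence 4) → 2 H
  atom 5: C, bond orders sum to 2 (valence 4) → 2 H
  atom 6: C, bond orders sum to 2 (valence 4) → 2 H
  atom 7: C, bond orders sum to 1 (valence 4) → 3 H
  atom 8: C, bond orders sum to 2 (valence 4) → 2 H
  atom 9: C, bond orders sum to 3 (valence 4) → 1 H
  atom 10: C, bond orders sum to 4 (valence 4) → 0 H
  atom 11: N, bond orders sum to 3 (valence 3) → 0 H
  atom 12: C, bond orders sum to 2 (valence 4) → 2 H
  atom 13: C, bond orders sum to 2 (valence 4) → 2 H
  atom 14: C, bond orders sum to 3 (valence 4) → 1 H
  atom 15: C, bond orders sum to 4 (valence 4) → 0 H
  atom 16: O, bond orders sum to 2 (valence 2) → 0 H
  atom 17: O, bond orders sum to 1 (valence 2) → 1 H
  atom 18: C, bond orders sum to 3 (valence 4) → 1 H
  atom 19: C, bond orders sum to 1 (valence 4) → 3 H
  atom 20: C, bond orders sum to 4 (valence 4) → 0 H
  atom 21: C, bond orders sum to 1 (valence 4) → 3 H
  atom 22: O, bond orders sum to 2 (valence 2) → 0 H
Totals → C:17, H:29, N:1, O:4.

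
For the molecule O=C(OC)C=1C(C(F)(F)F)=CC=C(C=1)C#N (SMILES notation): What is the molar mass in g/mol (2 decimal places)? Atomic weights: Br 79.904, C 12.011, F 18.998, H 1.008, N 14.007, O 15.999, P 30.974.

229.16 g/mol

First, the molecular formula is C10H6F3NO2 (counting implicit H from valence).
  C: 10 × 12.011 = 120.110
  F: 3 × 18.998 = 56.994
  H: 6 × 1.008 = 6.048
  N: 1 × 14.007 = 14.007
  O: 2 × 15.999 = 31.998
Sum: 10×12.011 + 3×18.998 + 6×1.008 + 1×14.007 + 2×15.999 = 229.157 → 229.16 g/mol.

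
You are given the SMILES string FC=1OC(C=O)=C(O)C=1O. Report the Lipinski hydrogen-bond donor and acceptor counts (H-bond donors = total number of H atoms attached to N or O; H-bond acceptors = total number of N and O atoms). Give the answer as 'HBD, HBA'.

2, 4

Donors: find every N or O and count the H atoms it carries.
  atom 3 (O): bond orders sum to 2 → 0 H
  atom 6 (O): bond orders sum to 2 → 0 H
  atom 8 (O): bond orders sum to 1 → 1 H
  atom 10 (O): bond orders sum to 1 → 1 H
Lipinski HBD = 2.
Acceptors: N atoms = 0, O atoms = 4 → HBA = 4.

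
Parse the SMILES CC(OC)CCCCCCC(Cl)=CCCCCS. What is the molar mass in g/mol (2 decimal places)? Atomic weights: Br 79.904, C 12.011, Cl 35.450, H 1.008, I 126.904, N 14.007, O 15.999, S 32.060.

292.91 g/mol

First, the molecular formula is C15H29ClOS (counting implicit H from valence).
  C: 15 × 12.011 = 180.165
  Cl: 1 × 35.450 = 35.450
  H: 29 × 1.008 = 29.232
  O: 1 × 15.999 = 15.999
  S: 1 × 32.060 = 32.060
Sum: 15×12.011 + 1×35.450 + 29×1.008 + 1×15.999 + 1×32.060 = 292.906 → 292.91 g/mol.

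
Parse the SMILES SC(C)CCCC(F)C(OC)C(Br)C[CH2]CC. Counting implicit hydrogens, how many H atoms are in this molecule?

26

Walk through each heavy atom and fill implicit hydrogens from standard valence (C 4, N 3, O 2, S 2, halogen 1):
  atom 1: S, bond orders sum to 1 (valence 2) → 1 H
  atom 2: C, bond orders sum to 3 (valence 4) → 1 H
  atom 3: C, bond orders sum to 1 (valence 4) → 3 H
  atom 4: C, bond orders sum to 2 (valence 4) → 2 H
  atom 5: C, bond orders sum to 2 (valence 4) → 2 H
  atom 6: C, bond orders sum to 2 (valence 4) → 2 H
  atom 7: C, bond orders sum to 3 (valence 4) → 1 H
  atom 8: F (halogen, monovalent) → 0 H
  atom 9: C, bond orders sum to 3 (valence 4) → 1 H
  atom 10: O, bond orders sum to 2 (valence 2) → 0 H
  atom 11: C, bond orders sum to 1 (valence 4) → 3 H
  atom 12: C, bond orders sum to 3 (valence 4) → 1 H
  atom 13: Br (halogen, monovalent) → 0 H
  atom 14: C, bond orders sum to 2 (valence 4) → 2 H
  atom 15: C with explicit H count 2
  atom 16: C, bond orders sum to 2 (valence 4) → 2 H
  atom 17: C, bond orders sum to 1 (valence 4) → 3 H
Total hydrogens: 26.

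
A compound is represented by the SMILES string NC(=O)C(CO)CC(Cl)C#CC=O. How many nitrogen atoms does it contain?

Scan the SMILES for N atoms (remember two-letter symbols like Cl and Br are single atoms).
Nitrogen count: 1.

1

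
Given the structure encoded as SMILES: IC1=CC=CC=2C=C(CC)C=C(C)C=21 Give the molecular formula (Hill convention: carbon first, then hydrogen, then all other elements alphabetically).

Walk through each heavy atom and fill implicit hydrogens from standard valence (C 4, N 3, O 2, S 2, halogen 1):
  atom 1: I (halogen, monovalent) → 0 H
  atom 2: C, bond orders sum to 4 (valence 4) → 0 H
  atom 3: C, bond orders sum to 3 (valence 4) → 1 H
  atom 4: C, bond orders sum to 3 (valence 4) → 1 H
  atom 5: C, bond orders sum to 3 (valence 4) → 1 H
  atom 6: C, bond orders sum to 4 (valence 4) → 0 H
  atom 7: C, bond orders sum to 3 (valence 4) → 1 H
  atom 8: C, bond orders sum to 4 (valence 4) → 0 H
  atom 9: C, bond orders sum to 2 (valence 4) → 2 H
  atom 10: C, bond orders sum to 1 (valence 4) → 3 H
  atom 11: C, bond orders sum to 3 (valence 4) → 1 H
  atom 12: C, bond orders sum to 4 (valence 4) → 0 H
  atom 13: C, bond orders sum to 1 (valence 4) → 3 H
  atom 14: C, bond orders sum to 4 (valence 4) → 0 H
Totals → C:13, H:13, I:1.

C13H13I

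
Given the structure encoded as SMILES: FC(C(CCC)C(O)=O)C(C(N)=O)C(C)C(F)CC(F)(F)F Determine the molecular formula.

C13H20F5NO3

Walk through each heavy atom and fill implicit hydrogens from standard valence (C 4, N 3, O 2, S 2, halogen 1):
  atom 1: F (halogen, monovalent) → 0 H
  atom 2: C, bond orders sum to 3 (valence 4) → 1 H
  atom 3: C, bond orders sum to 3 (valence 4) → 1 H
  atom 4: C, bond orders sum to 2 (valence 4) → 2 H
  atom 5: C, bond orders sum to 2 (valence 4) → 2 H
  atom 6: C, bond orders sum to 1 (valence 4) → 3 H
  atom 7: C, bond orders sum to 4 (valence 4) → 0 H
  atom 8: O, bond orders sum to 1 (valence 2) → 1 H
  atom 9: O, bond orders sum to 2 (valence 2) → 0 H
  atom 10: C, bond orders sum to 3 (valence 4) → 1 H
  atom 11: C, bond orders sum to 4 (valence 4) → 0 H
  atom 12: N, bond orders sum to 1 (valence 3) → 2 H
  atom 13: O, bond orders sum to 2 (valence 2) → 0 H
  atom 14: C, bond orders sum to 3 (valence 4) → 1 H
  atom 15: C, bond orders sum to 1 (valence 4) → 3 H
  atom 16: C, bond orders sum to 3 (valence 4) → 1 H
  atom 17: F (halogen, monovalent) → 0 H
  atom 18: C, bond orders sum to 2 (valence 4) → 2 H
  atom 19: C, bond orders sum to 4 (valence 4) → 0 H
  atom 20: F (halogen, monovalent) → 0 H
  atom 21: F (halogen, monovalent) → 0 H
  atom 22: F (halogen, monovalent) → 0 H
Totals → C:13, H:20, F:5, N:1, O:3.
In Hill order: C13H20F5NO3.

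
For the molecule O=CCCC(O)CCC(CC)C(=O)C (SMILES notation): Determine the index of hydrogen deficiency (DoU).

Degree of unsaturation = (number of rings) + (number of π bonds).
Ring closures in the SMILES: 0.
π bonds: 2 double bonds (each 1 DoU) → 2 DoU from unsaturation.
Total DoU = 0 + 2 = 2.

2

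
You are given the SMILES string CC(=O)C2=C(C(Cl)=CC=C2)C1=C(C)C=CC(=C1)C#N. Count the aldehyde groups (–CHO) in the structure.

0

Scan the SMILES for the aldehyde motif — none present.
Groups that are present: 1 ketone, 1 nitrile.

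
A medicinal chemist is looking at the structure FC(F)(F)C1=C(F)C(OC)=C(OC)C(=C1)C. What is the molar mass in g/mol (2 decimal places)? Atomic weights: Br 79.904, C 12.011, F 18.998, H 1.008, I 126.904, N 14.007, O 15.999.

238.18 g/mol

First, the molecular formula is C10H10F4O2 (counting implicit H from valence).
  C: 10 × 12.011 = 120.110
  F: 4 × 18.998 = 75.992
  H: 10 × 1.008 = 10.080
  O: 2 × 15.999 = 31.998
Sum: 10×12.011 + 4×18.998 + 10×1.008 + 2×15.999 = 238.180 → 238.18 g/mol.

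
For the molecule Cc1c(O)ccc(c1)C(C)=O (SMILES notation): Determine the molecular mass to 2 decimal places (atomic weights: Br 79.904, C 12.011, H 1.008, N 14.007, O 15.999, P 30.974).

150.18 g/mol

First, the molecular formula is C9H10O2 (counting implicit H from valence).
  C: 9 × 12.011 = 108.099
  H: 10 × 1.008 = 10.080
  O: 2 × 15.999 = 31.998
Sum: 9×12.011 + 10×1.008 + 2×15.999 = 150.177 → 150.18 g/mol.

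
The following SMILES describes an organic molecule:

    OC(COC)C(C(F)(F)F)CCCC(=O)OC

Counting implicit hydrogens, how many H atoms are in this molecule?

Walk through each heavy atom and fill implicit hydrogens from standard valence (C 4, N 3, O 2, S 2, halogen 1):
  atom 1: O, bond orders sum to 1 (valence 2) → 1 H
  atom 2: C, bond orders sum to 3 (valence 4) → 1 H
  atom 3: C, bond orders sum to 2 (valence 4) → 2 H
  atom 4: O, bond orders sum to 2 (valence 2) → 0 H
  atom 5: C, bond orders sum to 1 (valence 4) → 3 H
  atom 6: C, bond orders sum to 3 (valence 4) → 1 H
  atom 7: C, bond orders sum to 4 (valence 4) → 0 H
  atom 8: F (halogen, monovalent) → 0 H
  atom 9: F (halogen, monovalent) → 0 H
  atom 10: F (halogen, monovalent) → 0 H
  atom 11: C, bond orders sum to 2 (valence 4) → 2 H
  atom 12: C, bond orders sum to 2 (valence 4) → 2 H
  atom 13: C, bond orders sum to 2 (valence 4) → 2 H
  atom 14: C, bond orders sum to 4 (valence 4) → 0 H
  atom 15: O, bond orders sum to 2 (valence 2) → 0 H
  atom 16: O, bond orders sum to 2 (valence 2) → 0 H
  atom 17: C, bond orders sum to 1 (valence 4) → 3 H
Total hydrogens: 17.

17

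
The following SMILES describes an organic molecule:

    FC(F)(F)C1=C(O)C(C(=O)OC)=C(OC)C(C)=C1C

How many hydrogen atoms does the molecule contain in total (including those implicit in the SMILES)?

Walk through each heavy atom and fill implicit hydrogens from standard valence (C 4, N 3, O 2, S 2, halogen 1):
  atom 1: F (halogen, monovalent) → 0 H
  atom 2: C, bond orders sum to 4 (valence 4) → 0 H
  atom 3: F (halogen, monovalent) → 0 H
  atom 4: F (halogen, monovalent) → 0 H
  atom 5: C, bond orders sum to 4 (valence 4) → 0 H
  atom 6: C, bond orders sum to 4 (valence 4) → 0 H
  atom 7: O, bond orders sum to 1 (valence 2) → 1 H
  atom 8: C, bond orders sum to 4 (valence 4) → 0 H
  atom 9: C, bond orders sum to 4 (valence 4) → 0 H
  atom 10: O, bond orders sum to 2 (valence 2) → 0 H
  atom 11: O, bond orders sum to 2 (valence 2) → 0 H
  atom 12: C, bond orders sum to 1 (valence 4) → 3 H
  atom 13: C, bond orders sum to 4 (valence 4) → 0 H
  atom 14: O, bond orders sum to 2 (valence 2) → 0 H
  atom 15: C, bond orders sum to 1 (valence 4) → 3 H
  atom 16: C, bond orders sum to 4 (valence 4) → 0 H
  atom 17: C, bond orders sum to 1 (valence 4) → 3 H
  atom 18: C, bond orders sum to 4 (valence 4) → 0 H
  atom 19: C, bond orders sum to 1 (valence 4) → 3 H
Total hydrogens: 13.

13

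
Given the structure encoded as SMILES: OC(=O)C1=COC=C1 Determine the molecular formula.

C5H4O3

Walk through each heavy atom and fill implicit hydrogens from standard valence (C 4, N 3, O 2, S 2, halogen 1):
  atom 1: O, bond orders sum to 1 (valence 2) → 1 H
  atom 2: C, bond orders sum to 4 (valence 4) → 0 H
  atom 3: O, bond orders sum to 2 (valence 2) → 0 H
  atom 4: C, bond orders sum to 4 (valence 4) → 0 H
  atom 5: C, bond orders sum to 3 (valence 4) → 1 H
  atom 6: O, bond orders sum to 2 (valence 2) → 0 H
  atom 7: C, bond orders sum to 3 (valence 4) → 1 H
  atom 8: C, bond orders sum to 3 (valence 4) → 1 H
Totals → C:5, H:4, O:3.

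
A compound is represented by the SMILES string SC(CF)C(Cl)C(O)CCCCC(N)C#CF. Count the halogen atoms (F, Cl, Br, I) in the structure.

3

Halogen atoms appear at heavy-atom positions 4, 6, 17 (1×Cl, 2×F).
Other groups present: 1 alkyne, 1 hydroxyl, 1 primary amine, 1 thiol.
Halogen count: 3.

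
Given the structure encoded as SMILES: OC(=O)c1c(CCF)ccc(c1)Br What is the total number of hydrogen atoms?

8

Walk through each heavy atom and fill implicit hydrogens from standard valence (C 4, N 3, O 2, S 2, halogen 1); for lowercase aromatic atoms, an aromatic c carries 1 H when it has two neighbours and 0 H with three, and aromatic n carries 0 H:
  atom 1: O, bond orders sum to 1 (valence 2) → 1 H
  atom 2: C, bond orders sum to 4 (valence 4) → 0 H
  atom 3: O, bond orders sum to 2 (valence 2) → 0 H
  atom 4: aromatic c, 3 neighbours → 0 H
  atom 5: aromatic c, 3 neighbours → 0 H
  atom 6: C, bond orders sum to 2 (valence 4) → 2 H
  atom 7: C, bond orders sum to 2 (valence 4) → 2 H
  atom 8: F (halogen, monovalent) → 0 H
  atom 9: aromatic c, 2 neighbours → 1 H
  atom 10: aromatic c, 2 neighbours → 1 H
  atom 11: aromatic c, 3 neighbours → 0 H
  atom 12: aromatic c, 2 neighbours → 1 H
  atom 13: Br (halogen, monovalent) → 0 H
Total hydrogens: 8.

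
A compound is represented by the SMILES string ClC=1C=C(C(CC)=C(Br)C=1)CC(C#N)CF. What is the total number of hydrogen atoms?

12

Walk through each heavy atom and fill implicit hydrogens from standard valence (C 4, N 3, O 2, S 2, halogen 1):
  atom 1: Cl (halogen, monovalent) → 0 H
  atom 2: C, bond orders sum to 4 (valence 4) → 0 H
  atom 3: C, bond orders sum to 3 (valence 4) → 1 H
  atom 4: C, bond orders sum to 4 (valence 4) → 0 H
  atom 5: C, bond orders sum to 4 (valence 4) → 0 H
  atom 6: C, bond orders sum to 2 (valence 4) → 2 H
  atom 7: C, bond orders sum to 1 (valence 4) → 3 H
  atom 8: C, bond orders sum to 4 (valence 4) → 0 H
  atom 9: Br (halogen, monovalent) → 0 H
  atom 10: C, bond orders sum to 3 (valence 4) → 1 H
  atom 11: C, bond orders sum to 2 (valence 4) → 2 H
  atom 12: C, bond orders sum to 3 (valence 4) → 1 H
  atom 13: C, bond orders sum to 4 (valence 4) → 0 H
  atom 14: N, bond orders sum to 3 (valence 3) → 0 H
  atom 15: C, bond orders sum to 2 (valence 4) → 2 H
  atom 16: F (halogen, monovalent) → 0 H
Total hydrogens: 12.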